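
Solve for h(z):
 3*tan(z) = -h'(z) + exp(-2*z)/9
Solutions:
 h(z) = C1 - 3*log(tan(z)^2 + 1)/2 - exp(-2*z)/18


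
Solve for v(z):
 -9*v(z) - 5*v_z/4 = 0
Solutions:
 v(z) = C1*exp(-36*z/5)


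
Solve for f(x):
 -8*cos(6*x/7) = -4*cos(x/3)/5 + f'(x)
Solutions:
 f(x) = C1 + 12*sin(x/3)/5 - 28*sin(6*x/7)/3


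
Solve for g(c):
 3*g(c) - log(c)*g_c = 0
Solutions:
 g(c) = C1*exp(3*li(c))


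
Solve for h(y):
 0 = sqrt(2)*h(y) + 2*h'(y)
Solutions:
 h(y) = C1*exp(-sqrt(2)*y/2)


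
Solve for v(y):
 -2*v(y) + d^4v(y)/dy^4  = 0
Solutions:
 v(y) = C1*exp(-2^(1/4)*y) + C2*exp(2^(1/4)*y) + C3*sin(2^(1/4)*y) + C4*cos(2^(1/4)*y)


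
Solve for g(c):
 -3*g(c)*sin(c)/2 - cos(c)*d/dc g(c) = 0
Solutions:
 g(c) = C1*cos(c)^(3/2)


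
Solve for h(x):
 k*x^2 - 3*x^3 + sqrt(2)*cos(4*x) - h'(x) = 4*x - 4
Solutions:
 h(x) = C1 + k*x^3/3 - 3*x^4/4 - 2*x^2 + 4*x + sqrt(2)*sin(4*x)/4


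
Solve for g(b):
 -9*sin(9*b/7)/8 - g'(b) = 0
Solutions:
 g(b) = C1 + 7*cos(9*b/7)/8


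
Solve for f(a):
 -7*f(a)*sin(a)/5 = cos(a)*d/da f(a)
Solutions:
 f(a) = C1*cos(a)^(7/5)


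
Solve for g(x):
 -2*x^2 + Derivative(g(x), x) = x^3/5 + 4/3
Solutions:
 g(x) = C1 + x^4/20 + 2*x^3/3 + 4*x/3


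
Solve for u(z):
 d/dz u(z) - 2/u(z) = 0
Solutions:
 u(z) = -sqrt(C1 + 4*z)
 u(z) = sqrt(C1 + 4*z)


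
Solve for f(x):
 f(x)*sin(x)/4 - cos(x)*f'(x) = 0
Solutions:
 f(x) = C1/cos(x)^(1/4)


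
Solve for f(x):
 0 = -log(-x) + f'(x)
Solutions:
 f(x) = C1 + x*log(-x) - x


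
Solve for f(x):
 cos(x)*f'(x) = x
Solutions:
 f(x) = C1 + Integral(x/cos(x), x)


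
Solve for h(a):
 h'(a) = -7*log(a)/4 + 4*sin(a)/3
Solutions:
 h(a) = C1 - 7*a*log(a)/4 + 7*a/4 - 4*cos(a)/3


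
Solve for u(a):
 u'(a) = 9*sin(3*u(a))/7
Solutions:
 -9*a/7 + log(cos(3*u(a)) - 1)/6 - log(cos(3*u(a)) + 1)/6 = C1


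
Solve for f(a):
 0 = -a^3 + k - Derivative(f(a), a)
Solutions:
 f(a) = C1 - a^4/4 + a*k


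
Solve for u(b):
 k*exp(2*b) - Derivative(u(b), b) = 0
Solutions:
 u(b) = C1 + k*exp(2*b)/2


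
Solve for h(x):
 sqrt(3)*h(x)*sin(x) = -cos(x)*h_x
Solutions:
 h(x) = C1*cos(x)^(sqrt(3))


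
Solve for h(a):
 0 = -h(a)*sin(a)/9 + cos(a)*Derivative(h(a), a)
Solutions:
 h(a) = C1/cos(a)^(1/9)


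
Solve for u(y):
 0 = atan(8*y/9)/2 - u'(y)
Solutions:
 u(y) = C1 + y*atan(8*y/9)/2 - 9*log(64*y^2 + 81)/32


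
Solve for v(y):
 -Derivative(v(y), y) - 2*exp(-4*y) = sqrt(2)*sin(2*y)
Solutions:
 v(y) = C1 + sqrt(2)*cos(2*y)/2 + exp(-4*y)/2


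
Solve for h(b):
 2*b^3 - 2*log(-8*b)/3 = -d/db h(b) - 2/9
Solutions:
 h(b) = C1 - b^4/2 + 2*b*log(-b)/3 + b*(-8/9 + 2*log(2))


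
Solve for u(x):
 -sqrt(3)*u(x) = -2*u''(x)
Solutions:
 u(x) = C1*exp(-sqrt(2)*3^(1/4)*x/2) + C2*exp(sqrt(2)*3^(1/4)*x/2)


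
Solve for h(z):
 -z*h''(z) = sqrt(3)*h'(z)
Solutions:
 h(z) = C1 + C2*z^(1 - sqrt(3))


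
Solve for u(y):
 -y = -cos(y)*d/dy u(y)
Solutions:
 u(y) = C1 + Integral(y/cos(y), y)


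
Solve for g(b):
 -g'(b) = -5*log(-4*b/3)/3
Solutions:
 g(b) = C1 + 5*b*log(-b)/3 + 5*b*(-log(3) - 1 + 2*log(2))/3


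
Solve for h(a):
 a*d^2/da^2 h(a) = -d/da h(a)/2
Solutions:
 h(a) = C1 + C2*sqrt(a)


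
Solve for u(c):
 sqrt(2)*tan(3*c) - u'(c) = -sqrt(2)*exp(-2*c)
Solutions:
 u(c) = C1 + sqrt(2)*log(tan(3*c)^2 + 1)/6 - sqrt(2)*exp(-2*c)/2


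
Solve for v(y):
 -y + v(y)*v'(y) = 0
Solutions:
 v(y) = -sqrt(C1 + y^2)
 v(y) = sqrt(C1 + y^2)


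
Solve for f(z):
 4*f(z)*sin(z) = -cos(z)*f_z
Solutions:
 f(z) = C1*cos(z)^4


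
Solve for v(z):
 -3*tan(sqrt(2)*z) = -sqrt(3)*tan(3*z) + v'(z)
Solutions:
 v(z) = C1 - sqrt(3)*log(cos(3*z))/3 + 3*sqrt(2)*log(cos(sqrt(2)*z))/2


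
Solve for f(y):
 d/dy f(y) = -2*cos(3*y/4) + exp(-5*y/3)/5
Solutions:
 f(y) = C1 - 8*sin(3*y/4)/3 - 3*exp(-5*y/3)/25


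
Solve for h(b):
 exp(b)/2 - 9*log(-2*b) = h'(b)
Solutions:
 h(b) = C1 - 9*b*log(-b) + 9*b*(1 - log(2)) + exp(b)/2


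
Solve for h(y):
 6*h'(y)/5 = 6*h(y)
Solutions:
 h(y) = C1*exp(5*y)


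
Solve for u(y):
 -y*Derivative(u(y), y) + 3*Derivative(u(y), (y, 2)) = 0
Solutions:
 u(y) = C1 + C2*erfi(sqrt(6)*y/6)


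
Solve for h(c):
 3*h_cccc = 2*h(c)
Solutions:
 h(c) = C1*exp(-2^(1/4)*3^(3/4)*c/3) + C2*exp(2^(1/4)*3^(3/4)*c/3) + C3*sin(2^(1/4)*3^(3/4)*c/3) + C4*cos(2^(1/4)*3^(3/4)*c/3)


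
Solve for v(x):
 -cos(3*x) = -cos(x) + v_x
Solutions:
 v(x) = C1 + sin(x) - sin(3*x)/3


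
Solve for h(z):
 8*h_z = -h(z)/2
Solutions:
 h(z) = C1*exp(-z/16)


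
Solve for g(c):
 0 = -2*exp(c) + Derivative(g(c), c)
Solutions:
 g(c) = C1 + 2*exp(c)


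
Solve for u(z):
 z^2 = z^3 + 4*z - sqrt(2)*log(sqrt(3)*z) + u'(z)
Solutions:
 u(z) = C1 - z^4/4 + z^3/3 - 2*z^2 + sqrt(2)*z*log(z) - sqrt(2)*z + sqrt(2)*z*log(3)/2


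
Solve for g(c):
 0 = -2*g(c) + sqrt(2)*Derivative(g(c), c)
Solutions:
 g(c) = C1*exp(sqrt(2)*c)


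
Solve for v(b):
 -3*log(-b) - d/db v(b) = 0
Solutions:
 v(b) = C1 - 3*b*log(-b) + 3*b


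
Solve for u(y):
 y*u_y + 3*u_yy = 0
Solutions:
 u(y) = C1 + C2*erf(sqrt(6)*y/6)


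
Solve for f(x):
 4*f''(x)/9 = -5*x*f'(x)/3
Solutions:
 f(x) = C1 + C2*erf(sqrt(30)*x/4)


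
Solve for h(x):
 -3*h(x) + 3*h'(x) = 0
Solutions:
 h(x) = C1*exp(x)


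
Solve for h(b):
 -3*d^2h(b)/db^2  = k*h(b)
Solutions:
 h(b) = C1*exp(-sqrt(3)*b*sqrt(-k)/3) + C2*exp(sqrt(3)*b*sqrt(-k)/3)


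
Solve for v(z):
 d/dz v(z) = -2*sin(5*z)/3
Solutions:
 v(z) = C1 + 2*cos(5*z)/15


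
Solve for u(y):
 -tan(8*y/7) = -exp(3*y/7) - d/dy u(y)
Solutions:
 u(y) = C1 - 7*exp(3*y/7)/3 - 7*log(cos(8*y/7))/8


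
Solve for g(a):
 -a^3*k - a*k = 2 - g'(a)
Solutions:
 g(a) = C1 + a^4*k/4 + a^2*k/2 + 2*a


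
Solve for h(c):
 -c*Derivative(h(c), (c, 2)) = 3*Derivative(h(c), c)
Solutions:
 h(c) = C1 + C2/c^2


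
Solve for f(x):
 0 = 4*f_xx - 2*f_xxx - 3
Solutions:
 f(x) = C1 + C2*x + C3*exp(2*x) + 3*x^2/8


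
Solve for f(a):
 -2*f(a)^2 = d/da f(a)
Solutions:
 f(a) = 1/(C1 + 2*a)


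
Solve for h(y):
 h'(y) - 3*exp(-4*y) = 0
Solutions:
 h(y) = C1 - 3*exp(-4*y)/4


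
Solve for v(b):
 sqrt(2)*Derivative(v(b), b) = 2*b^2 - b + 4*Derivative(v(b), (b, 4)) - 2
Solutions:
 v(b) = C1 + C4*exp(sqrt(2)*b/2) + sqrt(2)*b^3/3 - sqrt(2)*b^2/4 - sqrt(2)*b + (C2*sin(sqrt(6)*b/4) + C3*cos(sqrt(6)*b/4))*exp(-sqrt(2)*b/4)


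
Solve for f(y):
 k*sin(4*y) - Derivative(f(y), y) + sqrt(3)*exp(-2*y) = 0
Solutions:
 f(y) = C1 - k*cos(4*y)/4 - sqrt(3)*exp(-2*y)/2


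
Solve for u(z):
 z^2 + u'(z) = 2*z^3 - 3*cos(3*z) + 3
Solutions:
 u(z) = C1 + z^4/2 - z^3/3 + 3*z - sin(3*z)


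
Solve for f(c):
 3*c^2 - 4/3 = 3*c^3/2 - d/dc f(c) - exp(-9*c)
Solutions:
 f(c) = C1 + 3*c^4/8 - c^3 + 4*c/3 + exp(-9*c)/9


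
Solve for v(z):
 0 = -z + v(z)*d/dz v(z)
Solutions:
 v(z) = -sqrt(C1 + z^2)
 v(z) = sqrt(C1 + z^2)


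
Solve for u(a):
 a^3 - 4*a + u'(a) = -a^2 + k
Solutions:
 u(a) = C1 - a^4/4 - a^3/3 + 2*a^2 + a*k


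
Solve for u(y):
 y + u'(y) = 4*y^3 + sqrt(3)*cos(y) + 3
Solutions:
 u(y) = C1 + y^4 - y^2/2 + 3*y + sqrt(3)*sin(y)


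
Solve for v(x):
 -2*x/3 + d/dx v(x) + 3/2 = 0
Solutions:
 v(x) = C1 + x^2/3 - 3*x/2


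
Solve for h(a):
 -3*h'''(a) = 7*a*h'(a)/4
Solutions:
 h(a) = C1 + Integral(C2*airyai(-126^(1/3)*a/6) + C3*airybi(-126^(1/3)*a/6), a)


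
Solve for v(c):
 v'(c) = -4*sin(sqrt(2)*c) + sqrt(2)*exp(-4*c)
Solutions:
 v(c) = C1 + 2*sqrt(2)*cos(sqrt(2)*c) - sqrt(2)*exp(-4*c)/4


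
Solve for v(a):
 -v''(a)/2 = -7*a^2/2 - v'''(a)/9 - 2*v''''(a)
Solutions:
 v(a) = C1 + C2*a + C3*exp(a*(-1 + 5*sqrt(13))/36) + C4*exp(-a*(1 + 5*sqrt(13))/36) + 7*a^4/12 + 14*a^3/27 + 2296*a^2/81


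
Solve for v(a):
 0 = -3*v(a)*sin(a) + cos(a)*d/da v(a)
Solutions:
 v(a) = C1/cos(a)^3


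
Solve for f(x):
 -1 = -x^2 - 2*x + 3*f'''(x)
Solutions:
 f(x) = C1 + C2*x + C3*x^2 + x^5/180 + x^4/36 - x^3/18


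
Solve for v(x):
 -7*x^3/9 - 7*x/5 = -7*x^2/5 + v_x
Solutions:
 v(x) = C1 - 7*x^4/36 + 7*x^3/15 - 7*x^2/10


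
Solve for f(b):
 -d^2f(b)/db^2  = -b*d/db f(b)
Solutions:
 f(b) = C1 + C2*erfi(sqrt(2)*b/2)


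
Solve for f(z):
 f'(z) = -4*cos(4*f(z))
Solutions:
 f(z) = -asin((C1 + exp(32*z))/(C1 - exp(32*z)))/4 + pi/4
 f(z) = asin((C1 + exp(32*z))/(C1 - exp(32*z)))/4


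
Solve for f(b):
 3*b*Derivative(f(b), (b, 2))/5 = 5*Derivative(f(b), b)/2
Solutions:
 f(b) = C1 + C2*b^(31/6)


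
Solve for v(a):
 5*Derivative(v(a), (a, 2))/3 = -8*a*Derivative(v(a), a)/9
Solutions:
 v(a) = C1 + C2*erf(2*sqrt(15)*a/15)


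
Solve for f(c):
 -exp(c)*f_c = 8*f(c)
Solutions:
 f(c) = C1*exp(8*exp(-c))


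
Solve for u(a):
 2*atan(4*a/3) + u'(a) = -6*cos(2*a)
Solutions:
 u(a) = C1 - 2*a*atan(4*a/3) + 3*log(16*a^2 + 9)/4 - 3*sin(2*a)


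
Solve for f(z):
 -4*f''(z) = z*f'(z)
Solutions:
 f(z) = C1 + C2*erf(sqrt(2)*z/4)


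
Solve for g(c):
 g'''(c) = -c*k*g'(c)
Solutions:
 g(c) = C1 + Integral(C2*airyai(c*(-k)^(1/3)) + C3*airybi(c*(-k)^(1/3)), c)


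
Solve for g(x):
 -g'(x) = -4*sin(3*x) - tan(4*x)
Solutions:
 g(x) = C1 - log(cos(4*x))/4 - 4*cos(3*x)/3


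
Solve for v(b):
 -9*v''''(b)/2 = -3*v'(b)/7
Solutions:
 v(b) = C1 + C4*exp(2^(1/3)*21^(2/3)*b/21) + (C2*sin(2^(1/3)*3^(1/6)*7^(2/3)*b/14) + C3*cos(2^(1/3)*3^(1/6)*7^(2/3)*b/14))*exp(-2^(1/3)*21^(2/3)*b/42)


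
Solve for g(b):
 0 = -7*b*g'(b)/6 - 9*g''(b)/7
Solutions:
 g(b) = C1 + C2*erf(7*sqrt(3)*b/18)


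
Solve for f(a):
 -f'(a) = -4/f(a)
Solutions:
 f(a) = -sqrt(C1 + 8*a)
 f(a) = sqrt(C1 + 8*a)


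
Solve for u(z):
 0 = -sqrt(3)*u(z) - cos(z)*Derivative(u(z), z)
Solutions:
 u(z) = C1*(sin(z) - 1)^(sqrt(3)/2)/(sin(z) + 1)^(sqrt(3)/2)


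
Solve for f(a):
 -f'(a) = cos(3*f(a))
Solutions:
 f(a) = -asin((C1 + exp(6*a))/(C1 - exp(6*a)))/3 + pi/3
 f(a) = asin((C1 + exp(6*a))/(C1 - exp(6*a)))/3


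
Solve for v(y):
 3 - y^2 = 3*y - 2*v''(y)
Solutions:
 v(y) = C1 + C2*y + y^4/24 + y^3/4 - 3*y^2/4


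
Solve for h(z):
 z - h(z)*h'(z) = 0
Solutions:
 h(z) = -sqrt(C1 + z^2)
 h(z) = sqrt(C1 + z^2)


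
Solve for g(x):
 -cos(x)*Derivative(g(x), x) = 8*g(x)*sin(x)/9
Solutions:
 g(x) = C1*cos(x)^(8/9)


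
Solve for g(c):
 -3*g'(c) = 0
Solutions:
 g(c) = C1


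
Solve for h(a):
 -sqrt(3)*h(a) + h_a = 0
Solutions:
 h(a) = C1*exp(sqrt(3)*a)


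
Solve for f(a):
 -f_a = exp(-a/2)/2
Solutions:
 f(a) = C1 + exp(-a/2)


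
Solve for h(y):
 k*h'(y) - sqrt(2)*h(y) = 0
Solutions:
 h(y) = C1*exp(sqrt(2)*y/k)


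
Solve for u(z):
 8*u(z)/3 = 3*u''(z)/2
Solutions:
 u(z) = C1*exp(-4*z/3) + C2*exp(4*z/3)


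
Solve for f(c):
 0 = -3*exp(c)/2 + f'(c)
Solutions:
 f(c) = C1 + 3*exp(c)/2


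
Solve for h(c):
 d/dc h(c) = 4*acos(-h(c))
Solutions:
 Integral(1/acos(-_y), (_y, h(c))) = C1 + 4*c


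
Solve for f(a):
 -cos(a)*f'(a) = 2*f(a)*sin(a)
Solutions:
 f(a) = C1*cos(a)^2


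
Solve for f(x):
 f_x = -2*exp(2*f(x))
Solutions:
 f(x) = log(-sqrt(-1/(C1 - 2*x))) - log(2)/2
 f(x) = log(-1/(C1 - 2*x))/2 - log(2)/2


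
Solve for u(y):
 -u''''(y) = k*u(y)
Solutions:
 u(y) = C1*exp(-y*(-k)^(1/4)) + C2*exp(y*(-k)^(1/4)) + C3*exp(-I*y*(-k)^(1/4)) + C4*exp(I*y*(-k)^(1/4))


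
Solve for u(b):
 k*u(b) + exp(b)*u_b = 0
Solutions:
 u(b) = C1*exp(k*exp(-b))


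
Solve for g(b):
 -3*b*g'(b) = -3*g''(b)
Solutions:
 g(b) = C1 + C2*erfi(sqrt(2)*b/2)


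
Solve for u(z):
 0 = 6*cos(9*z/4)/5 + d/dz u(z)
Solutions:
 u(z) = C1 - 8*sin(9*z/4)/15


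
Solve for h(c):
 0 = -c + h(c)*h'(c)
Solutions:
 h(c) = -sqrt(C1 + c^2)
 h(c) = sqrt(C1 + c^2)


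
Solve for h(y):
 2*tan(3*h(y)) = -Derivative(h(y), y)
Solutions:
 h(y) = -asin(C1*exp(-6*y))/3 + pi/3
 h(y) = asin(C1*exp(-6*y))/3


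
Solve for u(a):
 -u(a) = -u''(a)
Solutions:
 u(a) = C1*exp(-a) + C2*exp(a)


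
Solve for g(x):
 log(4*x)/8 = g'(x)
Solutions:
 g(x) = C1 + x*log(x)/8 - x/8 + x*log(2)/4


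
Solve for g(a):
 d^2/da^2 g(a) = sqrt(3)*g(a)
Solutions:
 g(a) = C1*exp(-3^(1/4)*a) + C2*exp(3^(1/4)*a)


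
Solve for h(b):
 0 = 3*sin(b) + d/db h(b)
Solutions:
 h(b) = C1 + 3*cos(b)


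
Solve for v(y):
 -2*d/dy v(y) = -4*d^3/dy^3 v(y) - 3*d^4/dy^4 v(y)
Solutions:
 v(y) = C1 + C2*exp(-y*(16/(9*sqrt(345) + 179)^(1/3) + (9*sqrt(345) + 179)^(1/3) + 8)/18)*sin(sqrt(3)*y*(-(9*sqrt(345) + 179)^(1/3) + 16/(9*sqrt(345) + 179)^(1/3))/18) + C3*exp(-y*(16/(9*sqrt(345) + 179)^(1/3) + (9*sqrt(345) + 179)^(1/3) + 8)/18)*cos(sqrt(3)*y*(-(9*sqrt(345) + 179)^(1/3) + 16/(9*sqrt(345) + 179)^(1/3))/18) + C4*exp(y*(-4 + 16/(9*sqrt(345) + 179)^(1/3) + (9*sqrt(345) + 179)^(1/3))/9)


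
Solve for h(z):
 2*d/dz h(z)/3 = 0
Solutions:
 h(z) = C1


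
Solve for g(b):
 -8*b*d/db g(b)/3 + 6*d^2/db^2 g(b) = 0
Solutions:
 g(b) = C1 + C2*erfi(sqrt(2)*b/3)


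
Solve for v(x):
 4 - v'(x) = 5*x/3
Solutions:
 v(x) = C1 - 5*x^2/6 + 4*x


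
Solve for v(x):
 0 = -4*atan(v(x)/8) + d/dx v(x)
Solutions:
 Integral(1/atan(_y/8), (_y, v(x))) = C1 + 4*x


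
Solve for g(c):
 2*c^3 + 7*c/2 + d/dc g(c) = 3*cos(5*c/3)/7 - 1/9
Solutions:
 g(c) = C1 - c^4/2 - 7*c^2/4 - c/9 + 9*sin(5*c/3)/35


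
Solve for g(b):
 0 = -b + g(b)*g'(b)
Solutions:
 g(b) = -sqrt(C1 + b^2)
 g(b) = sqrt(C1 + b^2)


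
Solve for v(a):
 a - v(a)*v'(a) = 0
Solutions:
 v(a) = -sqrt(C1 + a^2)
 v(a) = sqrt(C1 + a^2)


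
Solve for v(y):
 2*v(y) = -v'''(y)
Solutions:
 v(y) = C3*exp(-2^(1/3)*y) + (C1*sin(2^(1/3)*sqrt(3)*y/2) + C2*cos(2^(1/3)*sqrt(3)*y/2))*exp(2^(1/3)*y/2)


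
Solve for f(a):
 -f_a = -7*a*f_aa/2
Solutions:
 f(a) = C1 + C2*a^(9/7)


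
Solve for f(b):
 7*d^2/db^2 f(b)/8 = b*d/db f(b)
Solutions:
 f(b) = C1 + C2*erfi(2*sqrt(7)*b/7)


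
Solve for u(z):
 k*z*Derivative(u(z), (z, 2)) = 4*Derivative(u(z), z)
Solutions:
 u(z) = C1 + z^(((re(k) + 4)*re(k) + im(k)^2)/(re(k)^2 + im(k)^2))*(C2*sin(4*log(z)*Abs(im(k))/(re(k)^2 + im(k)^2)) + C3*cos(4*log(z)*im(k)/(re(k)^2 + im(k)^2)))


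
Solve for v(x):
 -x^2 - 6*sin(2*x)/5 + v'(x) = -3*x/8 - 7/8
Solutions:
 v(x) = C1 + x^3/3 - 3*x^2/16 - 7*x/8 - 3*cos(2*x)/5


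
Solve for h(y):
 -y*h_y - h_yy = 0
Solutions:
 h(y) = C1 + C2*erf(sqrt(2)*y/2)


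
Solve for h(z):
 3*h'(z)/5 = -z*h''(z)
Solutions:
 h(z) = C1 + C2*z^(2/5)


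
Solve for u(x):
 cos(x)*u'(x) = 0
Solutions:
 u(x) = C1


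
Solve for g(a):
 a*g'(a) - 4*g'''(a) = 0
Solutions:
 g(a) = C1 + Integral(C2*airyai(2^(1/3)*a/2) + C3*airybi(2^(1/3)*a/2), a)


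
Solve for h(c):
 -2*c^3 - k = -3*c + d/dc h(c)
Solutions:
 h(c) = C1 - c^4/2 + 3*c^2/2 - c*k


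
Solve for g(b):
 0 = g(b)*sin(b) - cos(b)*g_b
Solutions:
 g(b) = C1/cos(b)


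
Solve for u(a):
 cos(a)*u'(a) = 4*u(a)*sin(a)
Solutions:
 u(a) = C1/cos(a)^4


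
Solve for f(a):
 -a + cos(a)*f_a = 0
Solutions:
 f(a) = C1 + Integral(a/cos(a), a)


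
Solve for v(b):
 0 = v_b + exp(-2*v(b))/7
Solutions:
 v(b) = log(-sqrt(C1 - 14*b)) - log(7)
 v(b) = log(C1 - 14*b)/2 - log(7)


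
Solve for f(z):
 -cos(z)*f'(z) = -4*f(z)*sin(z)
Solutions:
 f(z) = C1/cos(z)^4


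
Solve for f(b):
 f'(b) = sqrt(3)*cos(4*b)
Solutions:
 f(b) = C1 + sqrt(3)*sin(4*b)/4


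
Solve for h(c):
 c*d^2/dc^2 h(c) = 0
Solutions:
 h(c) = C1 + C2*c


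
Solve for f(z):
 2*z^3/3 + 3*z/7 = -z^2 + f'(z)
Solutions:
 f(z) = C1 + z^4/6 + z^3/3 + 3*z^2/14


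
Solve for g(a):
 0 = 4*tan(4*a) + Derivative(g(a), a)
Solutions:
 g(a) = C1 + log(cos(4*a))


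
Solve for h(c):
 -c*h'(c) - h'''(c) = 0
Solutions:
 h(c) = C1 + Integral(C2*airyai(-c) + C3*airybi(-c), c)


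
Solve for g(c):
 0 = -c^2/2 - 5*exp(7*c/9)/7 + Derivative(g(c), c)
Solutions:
 g(c) = C1 + c^3/6 + 45*exp(7*c/9)/49


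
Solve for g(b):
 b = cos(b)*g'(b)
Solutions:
 g(b) = C1 + Integral(b/cos(b), b)


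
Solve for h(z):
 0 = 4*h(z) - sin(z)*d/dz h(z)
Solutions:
 h(z) = C1*(cos(z)^2 - 2*cos(z) + 1)/(cos(z)^2 + 2*cos(z) + 1)


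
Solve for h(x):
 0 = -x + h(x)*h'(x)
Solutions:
 h(x) = -sqrt(C1 + x^2)
 h(x) = sqrt(C1 + x^2)


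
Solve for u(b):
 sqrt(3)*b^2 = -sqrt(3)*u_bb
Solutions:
 u(b) = C1 + C2*b - b^4/12


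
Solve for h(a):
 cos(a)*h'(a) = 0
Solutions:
 h(a) = C1


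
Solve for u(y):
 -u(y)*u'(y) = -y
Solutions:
 u(y) = -sqrt(C1 + y^2)
 u(y) = sqrt(C1 + y^2)


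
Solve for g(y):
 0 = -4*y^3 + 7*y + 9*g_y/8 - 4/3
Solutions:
 g(y) = C1 + 8*y^4/9 - 28*y^2/9 + 32*y/27


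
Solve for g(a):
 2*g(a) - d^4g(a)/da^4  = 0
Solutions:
 g(a) = C1*exp(-2^(1/4)*a) + C2*exp(2^(1/4)*a) + C3*sin(2^(1/4)*a) + C4*cos(2^(1/4)*a)


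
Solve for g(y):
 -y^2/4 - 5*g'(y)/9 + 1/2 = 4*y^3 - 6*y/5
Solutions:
 g(y) = C1 - 9*y^4/5 - 3*y^3/20 + 27*y^2/25 + 9*y/10


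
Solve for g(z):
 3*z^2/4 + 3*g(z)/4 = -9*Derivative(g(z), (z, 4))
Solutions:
 g(z) = -z^2 + (C1*sin(3^(3/4)*z/6) + C2*cos(3^(3/4)*z/6))*exp(-3^(3/4)*z/6) + (C3*sin(3^(3/4)*z/6) + C4*cos(3^(3/4)*z/6))*exp(3^(3/4)*z/6)


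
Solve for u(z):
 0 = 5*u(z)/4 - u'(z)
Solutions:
 u(z) = C1*exp(5*z/4)


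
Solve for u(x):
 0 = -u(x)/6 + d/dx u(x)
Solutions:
 u(x) = C1*exp(x/6)


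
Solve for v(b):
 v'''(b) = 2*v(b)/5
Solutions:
 v(b) = C3*exp(2^(1/3)*5^(2/3)*b/5) + (C1*sin(2^(1/3)*sqrt(3)*5^(2/3)*b/10) + C2*cos(2^(1/3)*sqrt(3)*5^(2/3)*b/10))*exp(-2^(1/3)*5^(2/3)*b/10)


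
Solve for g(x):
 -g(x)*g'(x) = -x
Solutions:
 g(x) = -sqrt(C1 + x^2)
 g(x) = sqrt(C1 + x^2)


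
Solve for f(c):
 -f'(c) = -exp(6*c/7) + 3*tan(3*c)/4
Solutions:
 f(c) = C1 + 7*exp(6*c/7)/6 + log(cos(3*c))/4


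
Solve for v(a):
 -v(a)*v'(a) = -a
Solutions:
 v(a) = -sqrt(C1 + a^2)
 v(a) = sqrt(C1 + a^2)


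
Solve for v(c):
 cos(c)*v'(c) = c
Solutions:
 v(c) = C1 + Integral(c/cos(c), c)


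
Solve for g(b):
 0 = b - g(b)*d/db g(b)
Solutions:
 g(b) = -sqrt(C1 + b^2)
 g(b) = sqrt(C1 + b^2)


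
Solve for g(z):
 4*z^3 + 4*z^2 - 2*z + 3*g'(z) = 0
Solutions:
 g(z) = C1 - z^4/3 - 4*z^3/9 + z^2/3


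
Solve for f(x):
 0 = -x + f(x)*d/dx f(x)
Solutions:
 f(x) = -sqrt(C1 + x^2)
 f(x) = sqrt(C1 + x^2)


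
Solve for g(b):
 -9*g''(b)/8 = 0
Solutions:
 g(b) = C1 + C2*b


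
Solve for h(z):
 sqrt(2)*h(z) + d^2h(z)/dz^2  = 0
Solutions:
 h(z) = C1*sin(2^(1/4)*z) + C2*cos(2^(1/4)*z)


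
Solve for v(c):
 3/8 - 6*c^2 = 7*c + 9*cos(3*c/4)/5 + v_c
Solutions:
 v(c) = C1 - 2*c^3 - 7*c^2/2 + 3*c/8 - 12*sin(3*c/4)/5


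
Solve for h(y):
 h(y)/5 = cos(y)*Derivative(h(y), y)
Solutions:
 h(y) = C1*(sin(y) + 1)^(1/10)/(sin(y) - 1)^(1/10)


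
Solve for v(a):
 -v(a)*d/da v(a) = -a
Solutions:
 v(a) = -sqrt(C1 + a^2)
 v(a) = sqrt(C1 + a^2)


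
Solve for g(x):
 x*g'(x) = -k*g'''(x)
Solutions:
 g(x) = C1 + Integral(C2*airyai(x*(-1/k)^(1/3)) + C3*airybi(x*(-1/k)^(1/3)), x)


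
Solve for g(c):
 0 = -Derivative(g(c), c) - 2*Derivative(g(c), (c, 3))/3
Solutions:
 g(c) = C1 + C2*sin(sqrt(6)*c/2) + C3*cos(sqrt(6)*c/2)


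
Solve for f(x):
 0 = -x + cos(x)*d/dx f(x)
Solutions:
 f(x) = C1 + Integral(x/cos(x), x)


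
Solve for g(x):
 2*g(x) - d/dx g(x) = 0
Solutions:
 g(x) = C1*exp(2*x)


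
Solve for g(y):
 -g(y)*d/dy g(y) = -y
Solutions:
 g(y) = -sqrt(C1 + y^2)
 g(y) = sqrt(C1 + y^2)


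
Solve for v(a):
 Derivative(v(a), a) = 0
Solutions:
 v(a) = C1


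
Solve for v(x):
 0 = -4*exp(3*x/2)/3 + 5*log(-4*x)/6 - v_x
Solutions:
 v(x) = C1 + 5*x*log(-x)/6 + 5*x*(-1 + 2*log(2))/6 - 8*exp(3*x/2)/9


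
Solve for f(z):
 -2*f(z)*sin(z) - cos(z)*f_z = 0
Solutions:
 f(z) = C1*cos(z)^2


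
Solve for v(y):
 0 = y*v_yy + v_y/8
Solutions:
 v(y) = C1 + C2*y^(7/8)


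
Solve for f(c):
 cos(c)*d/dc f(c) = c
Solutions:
 f(c) = C1 + Integral(c/cos(c), c)


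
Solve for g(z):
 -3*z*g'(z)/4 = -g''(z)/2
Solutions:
 g(z) = C1 + C2*erfi(sqrt(3)*z/2)


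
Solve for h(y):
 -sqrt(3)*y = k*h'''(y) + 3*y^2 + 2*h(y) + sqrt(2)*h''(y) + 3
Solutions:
 h(y) = C1*exp(-y*((sqrt(((27 + 2*sqrt(2)/k^2)^2 - 8/k^4)/k^2) + 27/k + 2*sqrt(2)/k^3)^(1/3) + sqrt(2)/k + 2/(k^2*(sqrt(((27 + 2*sqrt(2)/k^2)^2 - 8/k^4)/k^2) + 27/k + 2*sqrt(2)/k^3)^(1/3)))/3) + C2*exp(y*((sqrt(((27 + 2*sqrt(2)/k^2)^2 - 8/k^4)/k^2) + 27/k + 2*sqrt(2)/k^3)^(1/3) - sqrt(3)*I*(sqrt(((27 + 2*sqrt(2)/k^2)^2 - 8/k^4)/k^2) + 27/k + 2*sqrt(2)/k^3)^(1/3) - 2*sqrt(2)/k - 8/(k^2*(-1 + sqrt(3)*I)*(sqrt(((27 + 2*sqrt(2)/k^2)^2 - 8/k^4)/k^2) + 27/k + 2*sqrt(2)/k^3)^(1/3)))/6) + C3*exp(y*((sqrt(((27 + 2*sqrt(2)/k^2)^2 - 8/k^4)/k^2) + 27/k + 2*sqrt(2)/k^3)^(1/3) + sqrt(3)*I*(sqrt(((27 + 2*sqrt(2)/k^2)^2 - 8/k^4)/k^2) + 27/k + 2*sqrt(2)/k^3)^(1/3) - 2*sqrt(2)/k + 8/(k^2*(1 + sqrt(3)*I)*(sqrt(((27 + 2*sqrt(2)/k^2)^2 - 8/k^4)/k^2) + 27/k + 2*sqrt(2)/k^3)^(1/3)))/6) - 3*y^2/2 - sqrt(3)*y/2 - 3/2 + 3*sqrt(2)/2


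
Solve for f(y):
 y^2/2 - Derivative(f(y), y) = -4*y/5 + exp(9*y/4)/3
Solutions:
 f(y) = C1 + y^3/6 + 2*y^2/5 - 4*exp(9*y/4)/27


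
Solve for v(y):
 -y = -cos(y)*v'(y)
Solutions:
 v(y) = C1 + Integral(y/cos(y), y)


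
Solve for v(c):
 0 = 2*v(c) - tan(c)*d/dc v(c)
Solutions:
 v(c) = C1*sin(c)^2


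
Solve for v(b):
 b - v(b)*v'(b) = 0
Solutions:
 v(b) = -sqrt(C1 + b^2)
 v(b) = sqrt(C1 + b^2)


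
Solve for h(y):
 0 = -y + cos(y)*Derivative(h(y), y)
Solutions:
 h(y) = C1 + Integral(y/cos(y), y)


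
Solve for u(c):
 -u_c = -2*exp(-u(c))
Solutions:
 u(c) = log(C1 + 2*c)


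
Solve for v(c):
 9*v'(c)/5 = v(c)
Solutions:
 v(c) = C1*exp(5*c/9)


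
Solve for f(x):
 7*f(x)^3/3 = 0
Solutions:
 f(x) = 0


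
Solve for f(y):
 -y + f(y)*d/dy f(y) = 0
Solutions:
 f(y) = -sqrt(C1 + y^2)
 f(y) = sqrt(C1 + y^2)


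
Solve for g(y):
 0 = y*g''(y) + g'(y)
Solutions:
 g(y) = C1 + C2*log(y)


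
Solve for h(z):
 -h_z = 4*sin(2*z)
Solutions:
 h(z) = C1 + 2*cos(2*z)


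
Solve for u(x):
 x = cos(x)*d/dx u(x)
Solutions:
 u(x) = C1 + Integral(x/cos(x), x)


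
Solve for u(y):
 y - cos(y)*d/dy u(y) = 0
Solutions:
 u(y) = C1 + Integral(y/cos(y), y)


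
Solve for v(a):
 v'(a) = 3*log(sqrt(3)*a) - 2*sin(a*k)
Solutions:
 v(a) = C1 + 3*a*log(a) - 3*a + 3*a*log(3)/2 - 2*Piecewise((-cos(a*k)/k, Ne(k, 0)), (0, True))


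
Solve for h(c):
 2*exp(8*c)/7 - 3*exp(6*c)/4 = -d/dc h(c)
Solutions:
 h(c) = C1 - exp(8*c)/28 + exp(6*c)/8


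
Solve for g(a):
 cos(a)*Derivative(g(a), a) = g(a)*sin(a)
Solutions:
 g(a) = C1/cos(a)


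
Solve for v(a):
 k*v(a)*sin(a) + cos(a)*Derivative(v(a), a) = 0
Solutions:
 v(a) = C1*exp(k*log(cos(a)))


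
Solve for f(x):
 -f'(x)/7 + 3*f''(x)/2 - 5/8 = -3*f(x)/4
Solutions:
 f(x) = (C1*sin(sqrt(878)*x/42) + C2*cos(sqrt(878)*x/42))*exp(x/21) + 5/6


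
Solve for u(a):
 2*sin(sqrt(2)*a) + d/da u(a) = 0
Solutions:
 u(a) = C1 + sqrt(2)*cos(sqrt(2)*a)


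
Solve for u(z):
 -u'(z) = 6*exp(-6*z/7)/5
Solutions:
 u(z) = C1 + 7*exp(-6*z/7)/5


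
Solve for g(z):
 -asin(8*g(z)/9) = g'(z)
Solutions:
 Integral(1/asin(8*_y/9), (_y, g(z))) = C1 - z


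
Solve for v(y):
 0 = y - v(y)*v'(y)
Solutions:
 v(y) = -sqrt(C1 + y^2)
 v(y) = sqrt(C1 + y^2)


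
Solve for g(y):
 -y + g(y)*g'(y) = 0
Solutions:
 g(y) = -sqrt(C1 + y^2)
 g(y) = sqrt(C1 + y^2)


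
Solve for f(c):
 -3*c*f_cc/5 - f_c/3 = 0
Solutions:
 f(c) = C1 + C2*c^(4/9)


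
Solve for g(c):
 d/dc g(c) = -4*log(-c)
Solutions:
 g(c) = C1 - 4*c*log(-c) + 4*c


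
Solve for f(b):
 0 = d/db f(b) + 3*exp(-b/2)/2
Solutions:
 f(b) = C1 + 3*exp(-b/2)


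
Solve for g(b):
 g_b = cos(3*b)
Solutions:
 g(b) = C1 + sin(3*b)/3


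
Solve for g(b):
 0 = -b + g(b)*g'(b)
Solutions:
 g(b) = -sqrt(C1 + b^2)
 g(b) = sqrt(C1 + b^2)


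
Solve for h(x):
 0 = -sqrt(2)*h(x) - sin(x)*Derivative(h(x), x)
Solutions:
 h(x) = C1*(cos(x) + 1)^(sqrt(2)/2)/(cos(x) - 1)^(sqrt(2)/2)


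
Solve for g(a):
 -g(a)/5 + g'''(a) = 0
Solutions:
 g(a) = C3*exp(5^(2/3)*a/5) + (C1*sin(sqrt(3)*5^(2/3)*a/10) + C2*cos(sqrt(3)*5^(2/3)*a/10))*exp(-5^(2/3)*a/10)


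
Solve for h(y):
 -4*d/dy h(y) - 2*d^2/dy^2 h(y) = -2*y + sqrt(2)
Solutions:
 h(y) = C1 + C2*exp(-2*y) + y^2/4 - sqrt(2)*y/4 - y/4


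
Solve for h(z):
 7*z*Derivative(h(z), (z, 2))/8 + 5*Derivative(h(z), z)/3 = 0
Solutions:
 h(z) = C1 + C2/z^(19/21)


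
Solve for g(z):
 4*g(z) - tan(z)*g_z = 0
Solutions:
 g(z) = C1*sin(z)^4


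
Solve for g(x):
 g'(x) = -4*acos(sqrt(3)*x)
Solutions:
 g(x) = C1 - 4*x*acos(sqrt(3)*x) + 4*sqrt(3)*sqrt(1 - 3*x^2)/3


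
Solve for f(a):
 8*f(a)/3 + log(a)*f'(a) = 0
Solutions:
 f(a) = C1*exp(-8*li(a)/3)


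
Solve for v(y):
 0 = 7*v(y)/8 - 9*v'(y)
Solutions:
 v(y) = C1*exp(7*y/72)


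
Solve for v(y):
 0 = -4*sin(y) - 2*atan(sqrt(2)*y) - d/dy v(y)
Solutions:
 v(y) = C1 - 2*y*atan(sqrt(2)*y) + sqrt(2)*log(2*y^2 + 1)/2 + 4*cos(y)


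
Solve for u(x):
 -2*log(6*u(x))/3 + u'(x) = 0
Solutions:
 -3*Integral(1/(log(_y) + log(6)), (_y, u(x)))/2 = C1 - x


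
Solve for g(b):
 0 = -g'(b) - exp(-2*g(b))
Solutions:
 g(b) = log(-sqrt(C1 - 2*b))
 g(b) = log(C1 - 2*b)/2


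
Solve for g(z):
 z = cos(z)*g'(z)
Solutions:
 g(z) = C1 + Integral(z/cos(z), z)


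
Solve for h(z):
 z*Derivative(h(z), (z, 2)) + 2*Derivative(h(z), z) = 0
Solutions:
 h(z) = C1 + C2/z


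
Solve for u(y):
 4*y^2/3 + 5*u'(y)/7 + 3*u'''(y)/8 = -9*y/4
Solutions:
 u(y) = C1 + C2*sin(2*sqrt(210)*y/21) + C3*cos(2*sqrt(210)*y/21) - 28*y^3/45 - 63*y^2/40 + 49*y/25


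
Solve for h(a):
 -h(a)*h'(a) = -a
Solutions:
 h(a) = -sqrt(C1 + a^2)
 h(a) = sqrt(C1 + a^2)


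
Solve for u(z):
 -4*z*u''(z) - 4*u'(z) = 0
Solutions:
 u(z) = C1 + C2*log(z)


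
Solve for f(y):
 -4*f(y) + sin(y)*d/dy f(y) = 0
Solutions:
 f(y) = C1*(cos(y)^2 - 2*cos(y) + 1)/(cos(y)^2 + 2*cos(y) + 1)


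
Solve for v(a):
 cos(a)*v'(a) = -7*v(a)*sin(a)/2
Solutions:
 v(a) = C1*cos(a)^(7/2)


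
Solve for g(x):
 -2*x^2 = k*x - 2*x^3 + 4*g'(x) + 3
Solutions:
 g(x) = C1 - k*x^2/8 + x^4/8 - x^3/6 - 3*x/4


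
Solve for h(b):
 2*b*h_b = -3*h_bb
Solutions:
 h(b) = C1 + C2*erf(sqrt(3)*b/3)


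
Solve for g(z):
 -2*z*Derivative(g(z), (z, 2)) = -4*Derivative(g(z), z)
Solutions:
 g(z) = C1 + C2*z^3


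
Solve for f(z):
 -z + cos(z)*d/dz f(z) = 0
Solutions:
 f(z) = C1 + Integral(z/cos(z), z)


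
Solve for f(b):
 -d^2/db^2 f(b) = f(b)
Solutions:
 f(b) = C1*sin(b) + C2*cos(b)


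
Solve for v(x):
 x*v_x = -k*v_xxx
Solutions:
 v(x) = C1 + Integral(C2*airyai(x*(-1/k)^(1/3)) + C3*airybi(x*(-1/k)^(1/3)), x)


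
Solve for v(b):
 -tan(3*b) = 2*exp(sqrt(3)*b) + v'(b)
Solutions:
 v(b) = C1 - 2*sqrt(3)*exp(sqrt(3)*b)/3 + log(cos(3*b))/3


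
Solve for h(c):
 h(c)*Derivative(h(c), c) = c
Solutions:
 h(c) = -sqrt(C1 + c^2)
 h(c) = sqrt(C1 + c^2)


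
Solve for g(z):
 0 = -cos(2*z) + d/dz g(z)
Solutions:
 g(z) = C1 + sin(2*z)/2


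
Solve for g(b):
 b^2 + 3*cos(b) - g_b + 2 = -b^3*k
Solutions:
 g(b) = C1 + b^4*k/4 + b^3/3 + 2*b + 3*sin(b)


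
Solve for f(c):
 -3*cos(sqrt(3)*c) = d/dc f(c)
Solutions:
 f(c) = C1 - sqrt(3)*sin(sqrt(3)*c)


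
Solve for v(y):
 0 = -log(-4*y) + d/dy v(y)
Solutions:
 v(y) = C1 + y*log(-y) + y*(-1 + 2*log(2))


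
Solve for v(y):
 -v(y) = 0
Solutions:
 v(y) = 0


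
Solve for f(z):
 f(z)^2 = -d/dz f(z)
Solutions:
 f(z) = 1/(C1 + z)


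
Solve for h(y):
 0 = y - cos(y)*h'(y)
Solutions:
 h(y) = C1 + Integral(y/cos(y), y)


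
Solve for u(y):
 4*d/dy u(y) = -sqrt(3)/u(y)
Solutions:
 u(y) = -sqrt(C1 - 2*sqrt(3)*y)/2
 u(y) = sqrt(C1 - 2*sqrt(3)*y)/2


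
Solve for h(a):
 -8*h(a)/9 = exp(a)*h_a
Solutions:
 h(a) = C1*exp(8*exp(-a)/9)


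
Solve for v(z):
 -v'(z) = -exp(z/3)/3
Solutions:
 v(z) = C1 + exp(z/3)


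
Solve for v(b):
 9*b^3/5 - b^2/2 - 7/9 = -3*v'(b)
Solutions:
 v(b) = C1 - 3*b^4/20 + b^3/18 + 7*b/27


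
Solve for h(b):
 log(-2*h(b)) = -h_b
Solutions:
 Integral(1/(log(-_y) + log(2)), (_y, h(b))) = C1 - b


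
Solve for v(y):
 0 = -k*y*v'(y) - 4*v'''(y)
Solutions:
 v(y) = C1 + Integral(C2*airyai(2^(1/3)*y*(-k)^(1/3)/2) + C3*airybi(2^(1/3)*y*(-k)^(1/3)/2), y)


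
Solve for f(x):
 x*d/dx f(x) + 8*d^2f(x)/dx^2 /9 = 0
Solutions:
 f(x) = C1 + C2*erf(3*x/4)


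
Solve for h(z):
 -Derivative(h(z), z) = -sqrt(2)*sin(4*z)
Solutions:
 h(z) = C1 - sqrt(2)*cos(4*z)/4


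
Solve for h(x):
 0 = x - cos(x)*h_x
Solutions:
 h(x) = C1 + Integral(x/cos(x), x)


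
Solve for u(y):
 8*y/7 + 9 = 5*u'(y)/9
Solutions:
 u(y) = C1 + 36*y^2/35 + 81*y/5


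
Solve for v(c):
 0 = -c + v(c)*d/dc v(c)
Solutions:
 v(c) = -sqrt(C1 + c^2)
 v(c) = sqrt(C1 + c^2)


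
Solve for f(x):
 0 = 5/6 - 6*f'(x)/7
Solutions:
 f(x) = C1 + 35*x/36


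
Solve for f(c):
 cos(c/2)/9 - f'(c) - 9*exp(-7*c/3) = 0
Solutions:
 f(c) = C1 + 2*sin(c/2)/9 + 27*exp(-7*c/3)/7


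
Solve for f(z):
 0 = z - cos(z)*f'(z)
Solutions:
 f(z) = C1 + Integral(z/cos(z), z)


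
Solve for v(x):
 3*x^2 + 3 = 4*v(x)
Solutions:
 v(x) = 3*x^2/4 + 3/4


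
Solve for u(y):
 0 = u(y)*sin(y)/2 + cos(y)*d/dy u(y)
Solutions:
 u(y) = C1*sqrt(cos(y))


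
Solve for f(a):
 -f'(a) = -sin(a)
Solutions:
 f(a) = C1 - cos(a)


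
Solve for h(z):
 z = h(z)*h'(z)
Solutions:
 h(z) = -sqrt(C1 + z^2)
 h(z) = sqrt(C1 + z^2)


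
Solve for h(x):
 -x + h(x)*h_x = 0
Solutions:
 h(x) = -sqrt(C1 + x^2)
 h(x) = sqrt(C1 + x^2)


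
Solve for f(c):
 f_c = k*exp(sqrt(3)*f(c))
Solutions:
 f(c) = sqrt(3)*(2*log(-1/(C1 + c*k)) - log(3))/6


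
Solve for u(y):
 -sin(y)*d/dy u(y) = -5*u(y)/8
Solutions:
 u(y) = C1*(cos(y) - 1)^(5/16)/(cos(y) + 1)^(5/16)


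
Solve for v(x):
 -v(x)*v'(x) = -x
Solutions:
 v(x) = -sqrt(C1 + x^2)
 v(x) = sqrt(C1 + x^2)


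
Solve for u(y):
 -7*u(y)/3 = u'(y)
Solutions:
 u(y) = C1*exp(-7*y/3)


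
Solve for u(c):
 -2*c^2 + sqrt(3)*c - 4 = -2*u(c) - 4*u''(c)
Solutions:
 u(c) = C1*sin(sqrt(2)*c/2) + C2*cos(sqrt(2)*c/2) + c^2 - sqrt(3)*c/2 - 2


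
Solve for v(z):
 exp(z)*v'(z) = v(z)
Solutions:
 v(z) = C1*exp(-exp(-z))


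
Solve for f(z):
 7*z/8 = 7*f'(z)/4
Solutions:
 f(z) = C1 + z^2/4


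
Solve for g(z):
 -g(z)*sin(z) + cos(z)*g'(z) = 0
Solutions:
 g(z) = C1/cos(z)


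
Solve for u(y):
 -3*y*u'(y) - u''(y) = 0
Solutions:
 u(y) = C1 + C2*erf(sqrt(6)*y/2)


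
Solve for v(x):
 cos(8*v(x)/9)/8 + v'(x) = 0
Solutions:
 x/8 - 9*log(sin(8*v(x)/9) - 1)/16 + 9*log(sin(8*v(x)/9) + 1)/16 = C1


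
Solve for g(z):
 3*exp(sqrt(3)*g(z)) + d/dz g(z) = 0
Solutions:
 g(z) = sqrt(3)*(2*log(1/(C1 + 3*z)) - log(3))/6


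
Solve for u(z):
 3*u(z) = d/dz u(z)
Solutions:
 u(z) = C1*exp(3*z)


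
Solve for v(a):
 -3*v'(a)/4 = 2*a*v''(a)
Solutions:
 v(a) = C1 + C2*a^(5/8)


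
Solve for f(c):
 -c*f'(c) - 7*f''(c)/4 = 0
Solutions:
 f(c) = C1 + C2*erf(sqrt(14)*c/7)


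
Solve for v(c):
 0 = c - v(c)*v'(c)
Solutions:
 v(c) = -sqrt(C1 + c^2)
 v(c) = sqrt(C1 + c^2)


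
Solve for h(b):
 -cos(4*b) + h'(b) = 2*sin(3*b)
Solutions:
 h(b) = C1 + sin(4*b)/4 - 2*cos(3*b)/3


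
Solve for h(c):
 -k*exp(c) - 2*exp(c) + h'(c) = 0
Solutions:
 h(c) = C1 + k*exp(c) + 2*exp(c)


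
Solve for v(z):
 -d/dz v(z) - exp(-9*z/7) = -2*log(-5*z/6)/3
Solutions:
 v(z) = C1 + 2*z*log(-z)/3 + 2*z*(-log(6) - 1 + log(5))/3 + 7*exp(-9*z/7)/9


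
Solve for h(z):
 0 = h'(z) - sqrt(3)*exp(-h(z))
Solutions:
 h(z) = log(C1 + sqrt(3)*z)


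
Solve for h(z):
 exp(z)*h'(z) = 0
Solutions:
 h(z) = C1


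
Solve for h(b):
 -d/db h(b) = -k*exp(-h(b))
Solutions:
 h(b) = log(C1 + b*k)


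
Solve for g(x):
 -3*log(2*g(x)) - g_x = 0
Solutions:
 Integral(1/(log(_y) + log(2)), (_y, g(x)))/3 = C1 - x


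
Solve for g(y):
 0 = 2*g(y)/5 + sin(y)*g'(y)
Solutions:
 g(y) = C1*(cos(y) + 1)^(1/5)/(cos(y) - 1)^(1/5)


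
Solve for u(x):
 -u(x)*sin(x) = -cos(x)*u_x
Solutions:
 u(x) = C1/cos(x)


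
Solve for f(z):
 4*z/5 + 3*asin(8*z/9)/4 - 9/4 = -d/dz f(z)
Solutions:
 f(z) = C1 - 2*z^2/5 - 3*z*asin(8*z/9)/4 + 9*z/4 - 3*sqrt(81 - 64*z^2)/32


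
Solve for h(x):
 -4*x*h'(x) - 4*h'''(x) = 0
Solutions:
 h(x) = C1 + Integral(C2*airyai(-x) + C3*airybi(-x), x)


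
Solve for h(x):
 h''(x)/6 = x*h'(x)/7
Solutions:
 h(x) = C1 + C2*erfi(sqrt(21)*x/7)


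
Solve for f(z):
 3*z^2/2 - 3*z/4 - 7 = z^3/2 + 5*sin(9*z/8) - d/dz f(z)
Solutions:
 f(z) = C1 + z^4/8 - z^3/2 + 3*z^2/8 + 7*z - 40*cos(9*z/8)/9


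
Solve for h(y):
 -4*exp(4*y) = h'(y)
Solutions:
 h(y) = C1 - exp(4*y)


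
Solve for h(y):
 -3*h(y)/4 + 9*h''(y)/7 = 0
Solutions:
 h(y) = C1*exp(-sqrt(21)*y/6) + C2*exp(sqrt(21)*y/6)


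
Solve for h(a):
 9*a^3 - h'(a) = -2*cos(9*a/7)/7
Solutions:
 h(a) = C1 + 9*a^4/4 + 2*sin(9*a/7)/9


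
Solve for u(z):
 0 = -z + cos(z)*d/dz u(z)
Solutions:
 u(z) = C1 + Integral(z/cos(z), z)


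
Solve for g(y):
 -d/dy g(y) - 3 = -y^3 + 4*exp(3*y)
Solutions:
 g(y) = C1 + y^4/4 - 3*y - 4*exp(3*y)/3


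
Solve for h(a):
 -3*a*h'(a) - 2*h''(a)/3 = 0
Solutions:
 h(a) = C1 + C2*erf(3*a/2)


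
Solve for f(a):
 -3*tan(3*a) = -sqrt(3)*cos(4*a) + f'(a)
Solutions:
 f(a) = C1 + log(cos(3*a)) + sqrt(3)*sin(4*a)/4


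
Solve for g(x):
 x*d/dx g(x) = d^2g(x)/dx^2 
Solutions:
 g(x) = C1 + C2*erfi(sqrt(2)*x/2)


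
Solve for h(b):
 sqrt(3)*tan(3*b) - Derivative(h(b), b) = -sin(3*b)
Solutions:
 h(b) = C1 - sqrt(3)*log(cos(3*b))/3 - cos(3*b)/3


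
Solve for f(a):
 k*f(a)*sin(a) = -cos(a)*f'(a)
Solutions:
 f(a) = C1*exp(k*log(cos(a)))


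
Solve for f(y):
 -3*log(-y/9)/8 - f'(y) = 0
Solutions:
 f(y) = C1 - 3*y*log(-y)/8 + 3*y*(1 + 2*log(3))/8


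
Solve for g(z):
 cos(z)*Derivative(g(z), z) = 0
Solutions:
 g(z) = C1


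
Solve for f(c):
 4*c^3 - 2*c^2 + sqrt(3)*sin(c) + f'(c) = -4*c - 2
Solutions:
 f(c) = C1 - c^4 + 2*c^3/3 - 2*c^2 - 2*c + sqrt(3)*cos(c)


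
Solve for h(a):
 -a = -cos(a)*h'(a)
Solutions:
 h(a) = C1 + Integral(a/cos(a), a)


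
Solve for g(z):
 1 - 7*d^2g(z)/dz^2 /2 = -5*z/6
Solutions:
 g(z) = C1 + C2*z + 5*z^3/126 + z^2/7


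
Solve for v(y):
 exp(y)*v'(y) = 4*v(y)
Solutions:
 v(y) = C1*exp(-4*exp(-y))


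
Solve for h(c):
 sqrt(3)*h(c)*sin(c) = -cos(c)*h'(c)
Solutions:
 h(c) = C1*cos(c)^(sqrt(3))


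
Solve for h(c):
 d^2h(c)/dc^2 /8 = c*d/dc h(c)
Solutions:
 h(c) = C1 + C2*erfi(2*c)


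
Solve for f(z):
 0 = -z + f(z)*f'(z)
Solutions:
 f(z) = -sqrt(C1 + z^2)
 f(z) = sqrt(C1 + z^2)


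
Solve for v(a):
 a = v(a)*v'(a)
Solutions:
 v(a) = -sqrt(C1 + a^2)
 v(a) = sqrt(C1 + a^2)


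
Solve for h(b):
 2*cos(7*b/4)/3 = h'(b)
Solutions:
 h(b) = C1 + 8*sin(7*b/4)/21


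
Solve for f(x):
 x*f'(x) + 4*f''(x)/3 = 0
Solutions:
 f(x) = C1 + C2*erf(sqrt(6)*x/4)


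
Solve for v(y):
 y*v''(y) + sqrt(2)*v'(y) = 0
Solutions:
 v(y) = C1 + C2*y^(1 - sqrt(2))


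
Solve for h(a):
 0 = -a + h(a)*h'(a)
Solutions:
 h(a) = -sqrt(C1 + a^2)
 h(a) = sqrt(C1 + a^2)


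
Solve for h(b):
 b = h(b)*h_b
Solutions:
 h(b) = -sqrt(C1 + b^2)
 h(b) = sqrt(C1 + b^2)


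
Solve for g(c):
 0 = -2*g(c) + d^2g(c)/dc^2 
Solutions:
 g(c) = C1*exp(-sqrt(2)*c) + C2*exp(sqrt(2)*c)


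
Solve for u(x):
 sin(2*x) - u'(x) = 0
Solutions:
 u(x) = C1 - cos(2*x)/2


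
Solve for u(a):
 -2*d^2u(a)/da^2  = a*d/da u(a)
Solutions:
 u(a) = C1 + C2*erf(a/2)


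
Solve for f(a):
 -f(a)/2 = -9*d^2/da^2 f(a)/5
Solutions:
 f(a) = C1*exp(-sqrt(10)*a/6) + C2*exp(sqrt(10)*a/6)


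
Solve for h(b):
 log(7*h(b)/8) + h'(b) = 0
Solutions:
 -Integral(1/(-log(_y) - log(7) + 3*log(2)), (_y, h(b))) = C1 - b


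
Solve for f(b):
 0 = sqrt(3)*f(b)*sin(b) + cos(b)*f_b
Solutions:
 f(b) = C1*cos(b)^(sqrt(3))


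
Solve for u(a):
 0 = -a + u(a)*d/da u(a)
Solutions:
 u(a) = -sqrt(C1 + a^2)
 u(a) = sqrt(C1 + a^2)


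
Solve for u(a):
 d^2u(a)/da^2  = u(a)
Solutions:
 u(a) = C1*exp(-a) + C2*exp(a)


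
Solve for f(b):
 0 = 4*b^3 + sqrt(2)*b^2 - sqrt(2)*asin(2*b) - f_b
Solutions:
 f(b) = C1 + b^4 + sqrt(2)*b^3/3 - sqrt(2)*(b*asin(2*b) + sqrt(1 - 4*b^2)/2)


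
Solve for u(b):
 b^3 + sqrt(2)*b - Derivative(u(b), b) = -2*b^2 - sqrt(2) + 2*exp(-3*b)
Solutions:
 u(b) = C1 + b^4/4 + 2*b^3/3 + sqrt(2)*b^2/2 + sqrt(2)*b + 2*exp(-3*b)/3


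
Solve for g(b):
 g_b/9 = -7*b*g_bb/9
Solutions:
 g(b) = C1 + C2*b^(6/7)


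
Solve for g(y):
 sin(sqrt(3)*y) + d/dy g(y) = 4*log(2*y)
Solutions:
 g(y) = C1 + 4*y*log(y) - 4*y + 4*y*log(2) + sqrt(3)*cos(sqrt(3)*y)/3


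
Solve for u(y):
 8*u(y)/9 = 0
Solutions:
 u(y) = 0


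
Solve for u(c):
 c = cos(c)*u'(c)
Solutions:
 u(c) = C1 + Integral(c/cos(c), c)


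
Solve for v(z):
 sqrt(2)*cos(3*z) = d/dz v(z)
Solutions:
 v(z) = C1 + sqrt(2)*sin(3*z)/3


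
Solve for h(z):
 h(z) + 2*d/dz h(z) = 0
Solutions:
 h(z) = C1*exp(-z/2)


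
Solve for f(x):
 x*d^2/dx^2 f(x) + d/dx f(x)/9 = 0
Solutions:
 f(x) = C1 + C2*x^(8/9)


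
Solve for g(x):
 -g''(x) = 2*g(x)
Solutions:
 g(x) = C1*sin(sqrt(2)*x) + C2*cos(sqrt(2)*x)


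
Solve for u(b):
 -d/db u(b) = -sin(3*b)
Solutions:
 u(b) = C1 - cos(3*b)/3


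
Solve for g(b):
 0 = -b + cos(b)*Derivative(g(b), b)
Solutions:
 g(b) = C1 + Integral(b/cos(b), b)


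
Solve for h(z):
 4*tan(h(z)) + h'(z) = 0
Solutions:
 h(z) = pi - asin(C1*exp(-4*z))
 h(z) = asin(C1*exp(-4*z))


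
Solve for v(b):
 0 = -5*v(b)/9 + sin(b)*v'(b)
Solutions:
 v(b) = C1*(cos(b) - 1)^(5/18)/(cos(b) + 1)^(5/18)


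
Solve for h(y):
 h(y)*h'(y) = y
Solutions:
 h(y) = -sqrt(C1 + y^2)
 h(y) = sqrt(C1 + y^2)


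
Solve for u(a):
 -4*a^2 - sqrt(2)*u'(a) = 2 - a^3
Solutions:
 u(a) = C1 + sqrt(2)*a^4/8 - 2*sqrt(2)*a^3/3 - sqrt(2)*a


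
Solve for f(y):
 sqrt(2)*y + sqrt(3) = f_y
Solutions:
 f(y) = C1 + sqrt(2)*y^2/2 + sqrt(3)*y


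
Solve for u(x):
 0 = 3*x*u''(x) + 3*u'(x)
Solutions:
 u(x) = C1 + C2*log(x)


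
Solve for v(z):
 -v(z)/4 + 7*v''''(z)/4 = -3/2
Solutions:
 v(z) = C1*exp(-7^(3/4)*z/7) + C2*exp(7^(3/4)*z/7) + C3*sin(7^(3/4)*z/7) + C4*cos(7^(3/4)*z/7) + 6


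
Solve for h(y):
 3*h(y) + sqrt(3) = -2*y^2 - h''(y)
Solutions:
 h(y) = C1*sin(sqrt(3)*y) + C2*cos(sqrt(3)*y) - 2*y^2/3 - sqrt(3)/3 + 4/9


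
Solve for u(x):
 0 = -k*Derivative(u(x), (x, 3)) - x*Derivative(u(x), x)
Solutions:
 u(x) = C1 + Integral(C2*airyai(x*(-1/k)^(1/3)) + C3*airybi(x*(-1/k)^(1/3)), x)


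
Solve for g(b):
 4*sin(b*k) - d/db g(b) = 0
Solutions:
 g(b) = C1 - 4*cos(b*k)/k


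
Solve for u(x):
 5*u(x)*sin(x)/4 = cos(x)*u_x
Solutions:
 u(x) = C1/cos(x)^(5/4)


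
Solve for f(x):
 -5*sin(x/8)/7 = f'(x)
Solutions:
 f(x) = C1 + 40*cos(x/8)/7


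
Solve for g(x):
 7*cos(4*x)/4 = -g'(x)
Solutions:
 g(x) = C1 - 7*sin(4*x)/16


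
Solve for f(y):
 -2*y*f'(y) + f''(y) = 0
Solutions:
 f(y) = C1 + C2*erfi(y)
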